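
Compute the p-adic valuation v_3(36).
v_3(36) = 2

v_3(n) is the largest exponent k such that 3^k divides n. Factor out: 36 = 3^2 · 4. (Sign doesn't affect v_p.) So v_3(36) = 2.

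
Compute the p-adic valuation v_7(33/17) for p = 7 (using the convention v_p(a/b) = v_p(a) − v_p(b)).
v_7(33/17) = 0

Factor powers of 7 from the numerator and denominator of the reduced fraction: 33 = 7^0 · 33 and 17 = 7^0 · 17. Apply v_p(a/b) = v_p(a) − v_p(b): v_7(33/17) = 0 − 0 = 0.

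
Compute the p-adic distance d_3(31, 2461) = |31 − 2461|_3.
d_3(31, 2461) = 1/243

Step 1 — x − y = 31 − 2461 = -2430. Step 2 — v_3(-2430) = 5 (factor: -2430 = −(3^5 · 10); the sign does not affect v_p). Step 3 — |x − y|_3 = 3^{-5} = 1/243.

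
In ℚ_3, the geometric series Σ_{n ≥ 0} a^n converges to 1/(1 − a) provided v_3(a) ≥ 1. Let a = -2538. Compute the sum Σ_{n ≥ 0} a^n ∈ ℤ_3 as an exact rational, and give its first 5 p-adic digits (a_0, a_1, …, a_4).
Σ a^n = 1/(1 − a) = 1/2539;  first 5 digits = (1, 0, 0, 2, 1)

v_3(a) = 3 ≥ 1, so the series converges in ℤ_3 to 1/(1 − a) = 1/(1 − (-2538)) = 1/2539. Expand this rational in ℤ_3: compute digits iteratively via d_i = x_i mod 3, x_{i+1} = (x_i − d_i)/3. The first 5 digits are (1, 0, 0, 2, 1).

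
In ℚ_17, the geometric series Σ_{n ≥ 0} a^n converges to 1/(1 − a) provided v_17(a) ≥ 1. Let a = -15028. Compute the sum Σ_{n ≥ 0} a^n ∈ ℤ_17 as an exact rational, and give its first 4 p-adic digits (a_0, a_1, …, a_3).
Σ a^n = 1/(1 − a) = 1/15029;  first 4 digits = (1, 0, 16, 13)

v_17(a) = 2 ≥ 1, so the series converges in ℤ_17 to 1/(1 − a) = 1/(1 − (-15028)) = 1/15029. Expand this rational in ℤ_17: compute digits iteratively via d_i = x_i mod 17, x_{i+1} = (x_i − d_i)/17. The first 4 digits are (1, 0, 16, 13).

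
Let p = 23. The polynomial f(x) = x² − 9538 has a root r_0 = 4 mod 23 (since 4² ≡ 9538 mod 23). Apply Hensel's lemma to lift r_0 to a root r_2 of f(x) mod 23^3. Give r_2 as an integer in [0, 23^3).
r_2 = 4236 (mod 12167)

Hensel's recurrence: r_{i+1} = r_i − f(r_i)·(f′(r_i))^{-1} mod 23^{i+2}, with f′(x) = 2x. Iterate:
  r_0 = 4 (mod 23)
  r_1 = 4 (mod 529)
  r_2 = 4236 (mod 12167)
Final: r_2 = 4236, and one checks f(r_2) ≡ 0 mod 23^3.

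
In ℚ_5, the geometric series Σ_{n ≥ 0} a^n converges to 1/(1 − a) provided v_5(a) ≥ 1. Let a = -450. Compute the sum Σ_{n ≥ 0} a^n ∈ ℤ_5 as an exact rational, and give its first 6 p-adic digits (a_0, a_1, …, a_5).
Σ a^n = 1/(1 − a) = 1/451;  first 6 digits = (1, 0, 2, 1, 3, 4)

v_5(a) = 2 ≥ 1, so the series converges in ℤ_5 to 1/(1 − a) = 1/(1 − (-450)) = 1/451. Expand this rational in ℤ_5: compute digits iteratively via d_i = x_i mod 5, x_{i+1} = (x_i − d_i)/5. The first 6 digits are (1, 0, 2, 1, 3, 4).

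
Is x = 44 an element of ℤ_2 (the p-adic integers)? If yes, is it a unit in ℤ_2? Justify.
x ∈ ℤ_2 but not a unit; v_2(x) = 2 > 0

ℤ_2 = {x ∈ ℚ_2 : v_2(x) ≥ 0} and ℤ_2^× = {x ∈ ℤ_2 : v_2(x) = 0}. Here v_2(44) = v_2(num) − v_2(den) = 2; compare against these criteria.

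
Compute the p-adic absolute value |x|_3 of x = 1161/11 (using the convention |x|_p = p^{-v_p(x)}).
|1161/11|_3 = 1/27

Step 1 — compute v_3(x) by factoring powers of 3 out of the numerator and denominator: v_3(1161/11) = 3. Step 2 — apply |x|_p = p^{-v_p(x)} = 3^{-3} = 1/27.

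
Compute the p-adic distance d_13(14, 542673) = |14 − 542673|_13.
d_13(14, 542673) = 1/28561

Step 1 — x − y = 14 − 542673 = -542659. Step 2 — v_13(-542659) = 4 (factor: -542659 = −(13^4 · 19); the sign does not affect v_p). Step 3 — |x − y|_13 = 13^{-4} = 1/28561.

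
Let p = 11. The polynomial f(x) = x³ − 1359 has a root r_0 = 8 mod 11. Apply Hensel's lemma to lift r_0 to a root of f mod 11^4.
r_3 = 4969 (mod 14641)

Hensel: r_{i+1} = r_i − f(r_i)/f′(r_i) mod 11^{i+2}, where f′(x) = 3x². Iterate:
  r_0 = 8 (mod 11)
  r_1 = 8 (mod 121)
  r_2 = 976 (mod 1331)
  r_3 = 4969 (mod 14641)
Final: r = 4969 with f(r) ≡ 0 mod 11^4.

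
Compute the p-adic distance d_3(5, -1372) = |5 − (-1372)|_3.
d_3(5, -1372) = 1/81

Step 1 — x − y = 5 − (-1372) = 1377. Step 2 — v_3(1377) = 4 (factor: 1377 = (3^4 · 17); the sign does not affect v_p). Step 3 — |x − y|_3 = 3^{-4} = 1/81.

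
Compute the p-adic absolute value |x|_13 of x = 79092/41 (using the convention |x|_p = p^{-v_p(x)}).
|79092/41|_13 = 1/2197

Step 1 — compute v_13(x) by factoring powers of 13 out of the numerator and denominator: v_13(79092/41) = 3. Step 2 — apply |x|_p = p^{-v_p(x)} = 13^{-3} = 1/2197.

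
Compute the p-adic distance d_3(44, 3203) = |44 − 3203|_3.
d_3(44, 3203) = 1/243

Step 1 — x − y = 44 − 3203 = -3159. Step 2 — v_3(-3159) = 5 (factor: -3159 = −(3^5 · 13); the sign does not affect v_p). Step 3 — |x − y|_3 = 3^{-5} = 1/243.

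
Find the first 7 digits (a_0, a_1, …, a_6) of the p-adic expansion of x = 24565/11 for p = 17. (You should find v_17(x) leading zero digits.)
(a_0, …, a_6) = (0, 0, 0, 2, 3, 6, 12)

v_17(24565/11) = 3, so a_0 = ... = a_2 = 0. Factor out: x = 17^3 · u with u = 5/11 a unit in ℤ_17. Expand u iteratively via a_{v+i} = u_i mod 17, u_{i+1} = (u_i − a_{v+i})/17:
  u_0 = 5/11;  a_3 = 2;  u_1 = (u_0 − 2)/17 = -1/11
  u_1 = -1/11;  a_4 = 3;  u_2 = (u_1 − 3)/17 = -2/11
  u_2 = -2/11;  a_5 = 6;  u_3 = (u_2 − 6)/17 = -4/11
  u_3 = -4/11;  a_6 = 12;  u_4 = (u_3 − 12)/17 = -8/11
Digits: (0, 0, 0, 2, 3, 6, 12).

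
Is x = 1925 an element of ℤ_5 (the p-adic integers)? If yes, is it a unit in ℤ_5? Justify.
x ∈ ℤ_5 but not a unit; v_5(x) = 2 > 0

ℤ_5 = {x ∈ ℚ_5 : v_5(x) ≥ 0} and ℤ_5^× = {x ∈ ℤ_5 : v_5(x) = 0}. Here v_5(1925) = v_5(num) − v_5(den) = 2; compare against these criteria.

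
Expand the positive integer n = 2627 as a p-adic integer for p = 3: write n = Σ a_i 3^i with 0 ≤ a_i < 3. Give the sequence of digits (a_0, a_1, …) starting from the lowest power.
(a_0, a_1, …) = (2, 2, 0, 1, 2, 1, 0, 1)

Repeated division by 3 gives the digits low-to-high: 2627 = 2 + 2·3^1 + 1·3^3 + 2·3^4 + 1·3^5 + 1·3^7. Digit sequence: (2, 2, 0, 1, 2, 1, 0, 1).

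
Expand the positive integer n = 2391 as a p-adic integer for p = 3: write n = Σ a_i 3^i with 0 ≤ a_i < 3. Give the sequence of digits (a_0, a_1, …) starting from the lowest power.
(a_0, a_1, …) = (0, 2, 1, 1, 2, 0, 0, 1)

Repeated division by 3 gives the digits low-to-high: 2391 = 2·3^1 + 1·3^2 + 1·3^3 + 2·3^4 + 1·3^7. Digit sequence: (0, 2, 1, 1, 2, 0, 0, 1).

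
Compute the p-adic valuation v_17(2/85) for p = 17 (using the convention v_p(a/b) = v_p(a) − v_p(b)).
v_17(2/85) = -1

Factor powers of 17 from the numerator and denominator of the reduced fraction: 2 = 17^0 · 2 and 85 = 17^1 · 5. Apply v_p(a/b) = v_p(a) − v_p(b): v_17(2/85) = 0 − 1 = -1.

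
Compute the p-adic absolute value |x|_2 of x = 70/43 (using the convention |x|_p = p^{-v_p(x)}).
|70/43|_2 = 1/2

Step 1 — compute v_2(x) by factoring powers of 2 out of the numerator and denominator: v_2(70/43) = 1. Step 2 — apply |x|_p = p^{-v_p(x)} = 2^{-1} = 1/2.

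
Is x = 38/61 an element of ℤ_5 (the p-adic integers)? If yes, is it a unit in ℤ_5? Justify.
x ∈ ℤ_5^× (unit); v_5(x) = 0

ℤ_5 = {x ∈ ℚ_5 : v_5(x) ≥ 0} and ℤ_5^× = {x ∈ ℤ_5 : v_5(x) = 0}. Here v_5(38/61) = v_5(num) − v_5(den) = 0; compare against these criteria.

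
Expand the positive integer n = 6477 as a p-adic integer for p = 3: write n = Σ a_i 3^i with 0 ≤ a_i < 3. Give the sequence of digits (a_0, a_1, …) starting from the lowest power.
(a_0, a_1, …) = (0, 2, 2, 2, 1, 2, 2, 2)

Repeated division by 3 gives the digits low-to-high: 6477 = 2·3^1 + 2·3^2 + 2·3^3 + 1·3^4 + 2·3^5 + 2·3^6 + 2·3^7. Digit sequence: (0, 2, 2, 2, 1, 2, 2, 2).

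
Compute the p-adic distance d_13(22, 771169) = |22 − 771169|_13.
d_13(22, 771169) = 1/28561

Step 1 — x − y = 22 − 771169 = -771147. Step 2 — v_13(-771147) = 4 (factor: -771147 = −(13^4 · 27); the sign does not affect v_p). Step 3 — |x − y|_13 = 13^{-4} = 1/28561.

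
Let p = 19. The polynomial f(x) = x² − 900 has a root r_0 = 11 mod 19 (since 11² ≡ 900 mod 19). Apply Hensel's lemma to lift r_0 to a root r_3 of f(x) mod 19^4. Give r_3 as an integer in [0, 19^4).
r_3 = 30 (mod 130321)

Hensel's recurrence: r_{i+1} = r_i − f(r_i)·(f′(r_i))^{-1} mod 19^{i+2}, with f′(x) = 2x. Iterate:
  r_0 = 11 (mod 19)
  r_1 = 30 (mod 361)
  r_2 = 30 (mod 6859)
  r_3 = 30 (mod 130321)
Final: r_3 = 30, and one checks f(r_3) ≡ 0 mod 19^4.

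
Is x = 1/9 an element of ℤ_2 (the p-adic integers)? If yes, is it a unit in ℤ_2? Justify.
x ∈ ℤ_2^× (unit); v_2(x) = 0

ℤ_2 = {x ∈ ℚ_2 : v_2(x) ≥ 0} and ℤ_2^× = {x ∈ ℤ_2 : v_2(x) = 0}. Here v_2(1/9) = v_2(num) − v_2(den) = 0; compare against these criteria.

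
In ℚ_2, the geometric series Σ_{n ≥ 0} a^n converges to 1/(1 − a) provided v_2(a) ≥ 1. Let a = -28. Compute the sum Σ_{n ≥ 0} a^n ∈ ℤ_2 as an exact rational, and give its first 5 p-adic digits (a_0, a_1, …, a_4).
Σ a^n = 1/(1 − a) = 1/29;  first 5 digits = (1, 0, 1, 0, 1)

v_2(a) = 2 ≥ 1, so the series converges in ℤ_2 to 1/(1 − a) = 1/(1 − (-28)) = 1/29. Expand this rational in ℤ_2: compute digits iteratively via d_i = x_i mod 2, x_{i+1} = (x_i − d_i)/2. The first 5 digits are (1, 0, 1, 0, 1).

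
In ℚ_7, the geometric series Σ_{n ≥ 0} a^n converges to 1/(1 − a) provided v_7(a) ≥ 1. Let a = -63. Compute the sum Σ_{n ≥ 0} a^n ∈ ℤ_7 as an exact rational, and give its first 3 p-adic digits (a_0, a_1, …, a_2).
Σ a^n = 1/(1 − a) = 1/64;  first 3 digits = (1, 5, 2)

v_7(a) = 1 ≥ 1, so the series converges in ℤ_7 to 1/(1 − a) = 1/(1 − (-63)) = 1/64. Expand this rational in ℤ_7: compute digits iteratively via d_i = x_i mod 7, x_{i+1} = (x_i − d_i)/7. The first 3 digits are (1, 5, 2).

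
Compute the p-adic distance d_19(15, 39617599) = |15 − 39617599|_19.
d_19(15, 39617599) = 1/2476099

Step 1 — x − y = 15 − 39617599 = -39617584. Step 2 — v_19(-39617584) = 5 (factor: -39617584 = −(19^5 · 16); the sign does not affect v_p). Step 3 — |x − y|_19 = 19^{-5} = 1/2476099.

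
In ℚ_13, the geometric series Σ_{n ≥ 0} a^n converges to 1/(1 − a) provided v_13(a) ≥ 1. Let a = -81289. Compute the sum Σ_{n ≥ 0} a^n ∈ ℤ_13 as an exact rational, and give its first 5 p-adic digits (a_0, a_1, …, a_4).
Σ a^n = 1/(1 − a) = 1/81290;  first 5 digits = (1, 0, 0, 2, 10)

v_13(a) = 3 ≥ 1, so the series converges in ℤ_13 to 1/(1 − a) = 1/(1 − (-81289)) = 1/81290. Expand this rational in ℤ_13: compute digits iteratively via d_i = x_i mod 13, x_{i+1} = (x_i − d_i)/13. The first 5 digits are (1, 0, 0, 2, 10).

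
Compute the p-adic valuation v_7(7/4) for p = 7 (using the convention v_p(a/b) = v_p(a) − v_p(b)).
v_7(7/4) = 1

Factor powers of 7 from the numerator and denominator of the reduced fraction: 7 = 7^1 · 1 and 4 = 7^0 · 4. Apply v_p(a/b) = v_p(a) − v_p(b): v_7(7/4) = 1 − 0 = 1.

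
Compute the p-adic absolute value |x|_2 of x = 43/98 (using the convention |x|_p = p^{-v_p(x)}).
|43/98|_2 = 2

Step 1 — compute v_2(x) by factoring powers of 2 out of the numerator and denominator: v_2(43/98) = -1. Step 2 — apply |x|_p = p^{-v_p(x)} = 2^{1} = 2.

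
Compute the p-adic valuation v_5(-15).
v_5(-15) = 1

v_5(n) is the largest exponent k such that 5^k divides n. Factor out: -15 = -5^1 · 3. (Sign doesn't affect v_p.) So v_5(-15) = 1.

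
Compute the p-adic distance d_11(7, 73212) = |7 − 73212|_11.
d_11(7, 73212) = 1/14641

Step 1 — x − y = 7 − 73212 = -73205. Step 2 — v_11(-73205) = 4 (factor: -73205 = −(11^4 · 5); the sign does not affect v_p). Step 3 — |x − y|_11 = 11^{-4} = 1/14641.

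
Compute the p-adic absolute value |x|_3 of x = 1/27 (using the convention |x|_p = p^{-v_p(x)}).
|1/27|_3 = 27

Step 1 — compute v_3(x) by factoring powers of 3 out of the numerator and denominator: v_3(1/27) = -3. Step 2 — apply |x|_p = p^{-v_p(x)} = 3^{3} = 27.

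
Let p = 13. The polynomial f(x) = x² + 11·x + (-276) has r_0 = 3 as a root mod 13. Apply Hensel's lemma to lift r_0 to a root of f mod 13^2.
r_1 = 146 (mod 169)

Hensel: r_{i+1} = r_i − f(r_i)·(f′(r_i))^{-1} mod 13^{i+2}, f′(x) = 2x + 11. Iterate:
  r_0 = 3 (mod 13)
  r_1 = 146 (mod 169)
Final: r = 146 satisfies f(r) ≡ 0 mod 13^2.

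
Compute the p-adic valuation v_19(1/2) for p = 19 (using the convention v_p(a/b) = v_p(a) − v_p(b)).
v_19(1/2) = 0

Factor powers of 19 from the numerator and denominator of the reduced fraction: 1 = 19^0 · 1 and 2 = 19^0 · 2. Apply v_p(a/b) = v_p(a) − v_p(b): v_19(1/2) = 0 − 0 = 0.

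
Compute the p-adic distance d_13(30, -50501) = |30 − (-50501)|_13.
d_13(30, -50501) = 1/2197

Step 1 — x − y = 30 − (-50501) = 50531. Step 2 — v_13(50531) = 3 (factor: 50531 = (13^3 · 23); the sign does not affect v_p). Step 3 — |x − y|_13 = 13^{-3} = 1/2197.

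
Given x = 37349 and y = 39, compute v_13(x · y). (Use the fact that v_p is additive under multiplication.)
v_13(1456611) = 4

v_p(x) = 3 (factor: 37349 = 13^3 · 17); v_p(y) = 1 (factor: 39 = 13^1 · 3). Additivity: v_p(xy) = v_p(x) + v_p(y) = 3 + 1 = 4. (Direct check: xy = 1456611 = 13^4 · (51).)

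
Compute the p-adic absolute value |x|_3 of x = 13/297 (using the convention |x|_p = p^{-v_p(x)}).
|13/297|_3 = 27

Step 1 — compute v_3(x) by factoring powers of 3 out of the numerator and denominator: v_3(13/297) = -3. Step 2 — apply |x|_p = p^{-v_p(x)} = 3^{3} = 27.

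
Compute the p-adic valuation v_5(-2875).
v_5(-2875) = 3

v_5(n) is the largest exponent k such that 5^k divides n. Factor out: -2875 = -5^3 · 23. (Sign doesn't affect v_p.) So v_5(-2875) = 3.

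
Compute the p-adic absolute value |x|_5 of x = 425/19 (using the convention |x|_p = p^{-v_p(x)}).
|425/19|_5 = 1/25

Step 1 — compute v_5(x) by factoring powers of 5 out of the numerator and denominator: v_5(425/19) = 2. Step 2 — apply |x|_p = p^{-v_p(x)} = 5^{-2} = 1/25.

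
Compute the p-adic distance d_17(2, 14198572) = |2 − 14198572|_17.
d_17(2, 14198572) = 1/1419857

Step 1 — x − y = 2 − 14198572 = -14198570. Step 2 — v_17(-14198570) = 5 (factor: -14198570 = −(17^5 · 10); the sign does not affect v_p). Step 3 — |x − y|_17 = 17^{-5} = 1/1419857.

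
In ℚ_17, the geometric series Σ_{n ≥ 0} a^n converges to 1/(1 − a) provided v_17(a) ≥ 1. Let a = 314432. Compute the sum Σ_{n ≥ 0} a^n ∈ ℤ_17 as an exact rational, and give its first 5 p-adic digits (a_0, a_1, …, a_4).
Σ a^n = 1/(1 − a) = -1/314431;  first 5 digits = (1, 0, 0, 13, 3)

v_17(a) = 3 ≥ 1, so the series converges in ℤ_17 to 1/(1 − a) = 1/(1 − 314432) = -1/314431. Expand this rational in ℤ_17: compute digits iteratively via d_i = x_i mod 17, x_{i+1} = (x_i − d_i)/17. The first 5 digits are (1, 0, 0, 13, 3).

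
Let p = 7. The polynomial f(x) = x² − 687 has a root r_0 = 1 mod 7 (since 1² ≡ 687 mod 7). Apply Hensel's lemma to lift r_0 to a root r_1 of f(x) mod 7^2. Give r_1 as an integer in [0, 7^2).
r_1 = 1 (mod 49)

Hensel's recurrence: r_{i+1} = r_i − f(r_i)·(f′(r_i))^{-1} mod 7^{i+2}, with f′(x) = 2x. Iterate:
  r_0 = 1 (mod 7)
  r_1 = 1 (mod 49)
Final: r_1 = 1, and one checks f(r_1) ≡ 0 mod 7^2.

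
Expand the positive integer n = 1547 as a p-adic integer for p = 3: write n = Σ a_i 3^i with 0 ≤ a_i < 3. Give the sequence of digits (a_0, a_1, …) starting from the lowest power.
(a_0, a_1, …) = (2, 2, 0, 0, 1, 0, 2)

Repeated division by 3 gives the digits low-to-high: 1547 = 2 + 2·3^1 + 1·3^4 + 2·3^6. Digit sequence: (2, 2, 0, 0, 1, 0, 2).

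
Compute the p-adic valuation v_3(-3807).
v_3(-3807) = 4

v_3(n) is the largest exponent k such that 3^k divides n. Factor out: -3807 = -3^4 · 47. (Sign doesn't affect v_p.) So v_3(-3807) = 4.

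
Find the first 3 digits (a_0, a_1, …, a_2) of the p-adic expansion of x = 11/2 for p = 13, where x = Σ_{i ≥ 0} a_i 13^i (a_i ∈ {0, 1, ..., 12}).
(a_0, …, a_2) = (12, 6, 6)

v_13(11/2) = 0 (numerator and denominator both coprime to 13), so x ∈ ℤ_13^×. Compute digits iteratively via a_i = x_i mod 13, x_{i+1} = (x_i − a_i)/13, with x_0 = x:
  x_0 = 11/2;  a_0 = 12;  x_1 = (x_0 − 12)/13 = -1/2
  x_1 = -1/2;  a_1 = 6;  x_2 = (x_1 − 6)/13 = -1/2
  x_2 = -1/2;  a_2 = 6;  x_3 = (x_2 − 6)/13 = -1/2
Digits: (12, 6, 6).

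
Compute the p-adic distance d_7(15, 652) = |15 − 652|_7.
d_7(15, 652) = 1/49

Step 1 — x − y = 15 − 652 = -637. Step 2 — v_7(-637) = 2 (factor: -637 = −(7^2 · 13); the sign does not affect v_p). Step 3 — |x − y|_7 = 7^{-2} = 1/49.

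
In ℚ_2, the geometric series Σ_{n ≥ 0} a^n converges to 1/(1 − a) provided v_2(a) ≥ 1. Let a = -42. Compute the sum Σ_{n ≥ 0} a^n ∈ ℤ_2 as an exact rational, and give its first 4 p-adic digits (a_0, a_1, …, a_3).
Σ a^n = 1/(1 − a) = 1/43;  first 4 digits = (1, 1, 0, 0)

v_2(a) = 1 ≥ 1, so the series converges in ℤ_2 to 1/(1 − a) = 1/(1 − (-42)) = 1/43. Expand this rational in ℤ_2: compute digits iteratively via d_i = x_i mod 2, x_{i+1} = (x_i − d_i)/2. The first 4 digits are (1, 1, 0, 0).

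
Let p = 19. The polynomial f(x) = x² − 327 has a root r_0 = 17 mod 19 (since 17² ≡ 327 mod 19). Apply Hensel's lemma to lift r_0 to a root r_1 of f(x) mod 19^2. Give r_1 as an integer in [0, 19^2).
r_1 = 188 (mod 361)

Hensel's recurrence: r_{i+1} = r_i − f(r_i)·(f′(r_i))^{-1} mod 19^{i+2}, with f′(x) = 2x. Iterate:
  r_0 = 17 (mod 19)
  r_1 = 188 (mod 361)
Final: r_1 = 188, and one checks f(r_1) ≡ 0 mod 19^2.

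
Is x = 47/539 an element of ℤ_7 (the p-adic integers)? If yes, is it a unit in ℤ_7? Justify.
x ∉ ℤ_7 (v_7(x) = -2 < 0)

ℤ_7 = {x ∈ ℚ_7 : v_7(x) ≥ 0} and ℤ_7^× = {x ∈ ℤ_7 : v_7(x) = 0}. Here v_7(47/539) = v_7(num) − v_7(den) = -2; compare against these criteria.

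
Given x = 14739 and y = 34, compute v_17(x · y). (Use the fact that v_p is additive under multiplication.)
v_17(501126) = 4

v_p(x) = 3 (factor: 14739 = 17^3 · 3); v_p(y) = 1 (factor: 34 = 17^1 · 2). Additivity: v_p(xy) = v_p(x) + v_p(y) = 3 + 1 = 4. (Direct check: xy = 501126 = 17^4 · (6).)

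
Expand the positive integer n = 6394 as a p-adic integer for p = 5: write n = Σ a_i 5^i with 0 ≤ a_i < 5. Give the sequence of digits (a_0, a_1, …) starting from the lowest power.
(a_0, a_1, …) = (4, 3, 0, 1, 0, 2)

Repeated division by 5 gives the digits low-to-high: 6394 = 4 + 3·5^1 + 1·5^3 + 2·5^5. Digit sequence: (4, 3, 0, 1, 0, 2).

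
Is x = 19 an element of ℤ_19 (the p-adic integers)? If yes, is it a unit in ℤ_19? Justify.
x ∈ ℤ_19 but not a unit; v_19(x) = 1 > 0

ℤ_19 = {x ∈ ℚ_19 : v_19(x) ≥ 0} and ℤ_19^× = {x ∈ ℤ_19 : v_19(x) = 0}. Here v_19(19) = v_19(num) − v_19(den) = 1; compare against these criteria.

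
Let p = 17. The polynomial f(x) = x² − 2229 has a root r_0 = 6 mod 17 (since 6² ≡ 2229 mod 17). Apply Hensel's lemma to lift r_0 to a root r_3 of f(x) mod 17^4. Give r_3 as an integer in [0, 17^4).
r_3 = 19335 (mod 83521)

Hensel's recurrence: r_{i+1} = r_i − f(r_i)·(f′(r_i))^{-1} mod 17^{i+2}, with f′(x) = 2x. Iterate:
  r_0 = 6 (mod 17)
  r_1 = 261 (mod 289)
  r_2 = 4596 (mod 4913)
  r_3 = 19335 (mod 83521)
Final: r_3 = 19335, and one checks f(r_3) ≡ 0 mod 17^4.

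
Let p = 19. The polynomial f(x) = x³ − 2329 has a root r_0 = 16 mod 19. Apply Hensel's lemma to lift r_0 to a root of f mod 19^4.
r_3 = 64369 (mod 130321)

Hensel: r_{i+1} = r_i − f(r_i)/f′(r_i) mod 19^{i+2}, where f′(x) = 3x². Iterate:
  r_0 = 16 (mod 19)
  r_1 = 111 (mod 361)
  r_2 = 2638 (mod 6859)
  r_3 = 64369 (mod 130321)
Final: r = 64369 with f(r) ≡ 0 mod 19^4.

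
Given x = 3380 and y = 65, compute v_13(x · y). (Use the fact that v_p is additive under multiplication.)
v_13(219700) = 3

v_p(x) = 2 (factor: 3380 = 13^2 · 20); v_p(y) = 1 (factor: 65 = 13^1 · 5). Additivity: v_p(xy) = v_p(x) + v_p(y) = 2 + 1 = 3. (Direct check: xy = 219700 = 13^3 · (100).)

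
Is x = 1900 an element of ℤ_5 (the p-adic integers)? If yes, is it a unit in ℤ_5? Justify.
x ∈ ℤ_5 but not a unit; v_5(x) = 2 > 0

ℤ_5 = {x ∈ ℚ_5 : v_5(x) ≥ 0} and ℤ_5^× = {x ∈ ℤ_5 : v_5(x) = 0}. Here v_5(1900) = v_5(num) − v_5(den) = 2; compare against these criteria.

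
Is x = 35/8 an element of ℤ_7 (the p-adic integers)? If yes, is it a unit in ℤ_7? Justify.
x ∈ ℤ_7 but not a unit; v_7(x) = 1 > 0

ℤ_7 = {x ∈ ℚ_7 : v_7(x) ≥ 0} and ℤ_7^× = {x ∈ ℤ_7 : v_7(x) = 0}. Here v_7(35/8) = v_7(num) − v_7(den) = 1; compare against these criteria.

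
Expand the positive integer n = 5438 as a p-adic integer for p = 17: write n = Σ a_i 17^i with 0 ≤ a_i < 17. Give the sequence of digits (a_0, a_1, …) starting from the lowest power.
(a_0, a_1, …) = (15, 13, 1, 1)

Repeated division by 17 gives the digits low-to-high: 5438 = 15 + 13·17^1 + 1·17^2 + 1·17^3. Digit sequence: (15, 13, 1, 1).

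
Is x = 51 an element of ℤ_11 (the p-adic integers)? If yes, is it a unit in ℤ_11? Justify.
x ∈ ℤ_11^× (unit); v_11(x) = 0

ℤ_11 = {x ∈ ℚ_11 : v_11(x) ≥ 0} and ℤ_11^× = {x ∈ ℤ_11 : v_11(x) = 0}. Here v_11(51) = v_11(num) − v_11(den) = 0; compare against these criteria.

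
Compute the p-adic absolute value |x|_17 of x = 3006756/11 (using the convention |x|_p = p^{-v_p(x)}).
|3006756/11|_17 = 1/83521

Step 1 — compute v_17(x) by factoring powers of 17 out of the numerator and denominator: v_17(3006756/11) = 4. Step 2 — apply |x|_p = p^{-v_p(x)} = 17^{-4} = 1/83521.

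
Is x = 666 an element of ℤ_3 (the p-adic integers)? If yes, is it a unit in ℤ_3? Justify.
x ∈ ℤ_3 but not a unit; v_3(x) = 2 > 0

ℤ_3 = {x ∈ ℚ_3 : v_3(x) ≥ 0} and ℤ_3^× = {x ∈ ℤ_3 : v_3(x) = 0}. Here v_3(666) = v_3(num) − v_3(den) = 2; compare against these criteria.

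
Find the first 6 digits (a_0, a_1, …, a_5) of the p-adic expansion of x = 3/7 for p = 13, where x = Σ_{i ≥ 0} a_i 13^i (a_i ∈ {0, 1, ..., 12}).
(a_0, …, a_5) = (6, 7, 5, 7, 5, 7)

v_13(3/7) = 0 (numerator and denominator both coprime to 13), so x ∈ ℤ_13^×. Compute digits iteratively via a_i = x_i mod 13, x_{i+1} = (x_i − a_i)/13, with x_0 = x:
  x_0 = 3/7;  a_0 = 6;  x_1 = (x_0 − 6)/13 = -3/7
  x_1 = -3/7;  a_1 = 7;  x_2 = (x_1 − 7)/13 = -4/7
  x_2 = -4/7;  a_2 = 5;  x_3 = (x_2 − 5)/13 = -3/7
  x_3 = -3/7;  a_3 = 7;  x_4 = (x_3 − 7)/13 = -4/7
  x_4 = -4/7;  a_4 = 5;  x_5 = (x_4 − 5)/13 = -3/7
  x_5 = -3/7;  a_5 = 7;  x_6 = (x_5 − 7)/13 = -4/7
Digits: (6, 7, 5, 7, 5, 7).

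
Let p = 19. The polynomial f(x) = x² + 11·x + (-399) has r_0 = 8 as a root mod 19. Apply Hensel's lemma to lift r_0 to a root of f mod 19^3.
r_2 = 5138 (mod 6859)

Hensel: r_{i+1} = r_i − f(r_i)·(f′(r_i))^{-1} mod 19^{i+2}, f′(x) = 2x + 11. Iterate:
  r_0 = 8 (mod 19)
  r_1 = 84 (mod 361)
  r_2 = 5138 (mod 6859)
Final: r = 5138 satisfies f(r) ≡ 0 mod 19^3.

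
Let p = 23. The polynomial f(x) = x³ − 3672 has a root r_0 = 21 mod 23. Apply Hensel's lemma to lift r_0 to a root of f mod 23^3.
r_2 = 9474 (mod 12167)

Hensel: r_{i+1} = r_i − f(r_i)/f′(r_i) mod 23^{i+2}, where f′(x) = 3x². Iterate:
  r_0 = 21 (mod 23)
  r_1 = 481 (mod 529)
  r_2 = 9474 (mod 12167)
Final: r = 9474 with f(r) ≡ 0 mod 23^3.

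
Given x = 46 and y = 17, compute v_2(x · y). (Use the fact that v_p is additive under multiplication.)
v_2(782) = 1

v_p(x) = 1 (factor: 46 = 2^1 · 23); v_p(y) = 0 (factor: 17 = 2^0 · 17). Additivity: v_p(xy) = v_p(x) + v_p(y) = 1 + 0 = 1. (Direct check: xy = 782 = 2^1 · (391).)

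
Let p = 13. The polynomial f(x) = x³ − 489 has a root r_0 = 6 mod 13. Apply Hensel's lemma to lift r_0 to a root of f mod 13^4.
r_3 = 26565 (mod 28561)

Hensel: r_{i+1} = r_i − f(r_i)/f′(r_i) mod 13^{i+2}, where f′(x) = 3x². Iterate:
  r_0 = 6 (mod 13)
  r_1 = 32 (mod 169)
  r_2 = 201 (mod 2197)
  r_3 = 26565 (mod 28561)
Final: r = 26565 with f(r) ≡ 0 mod 13^4.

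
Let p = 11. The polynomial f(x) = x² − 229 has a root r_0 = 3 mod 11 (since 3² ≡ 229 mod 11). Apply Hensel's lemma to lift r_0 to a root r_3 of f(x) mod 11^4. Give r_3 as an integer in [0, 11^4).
r_3 = 1048 (mod 14641)

Hensel's recurrence: r_{i+1} = r_i − f(r_i)·(f′(r_i))^{-1} mod 11^{i+2}, with f′(x) = 2x. Iterate:
  r_0 = 3 (mod 11)
  r_1 = 80 (mod 121)
  r_2 = 1048 (mod 1331)
  r_3 = 1048 (mod 14641)
Final: r_3 = 1048, and one checks f(r_3) ≡ 0 mod 11^4.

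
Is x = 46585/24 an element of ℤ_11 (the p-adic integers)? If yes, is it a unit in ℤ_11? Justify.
x ∈ ℤ_11 but not a unit; v_11(x) = 3 > 0

ℤ_11 = {x ∈ ℚ_11 : v_11(x) ≥ 0} and ℤ_11^× = {x ∈ ℤ_11 : v_11(x) = 0}. Here v_11(46585/24) = v_11(num) − v_11(den) = 3; compare against these criteria.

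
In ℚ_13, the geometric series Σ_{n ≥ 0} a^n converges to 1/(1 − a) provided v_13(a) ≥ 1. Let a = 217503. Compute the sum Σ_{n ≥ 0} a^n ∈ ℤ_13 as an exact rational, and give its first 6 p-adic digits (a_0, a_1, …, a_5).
Σ a^n = 1/(1 − a) = -1/217502;  first 6 digits = (1, 0, 0, 8, 7, 0)

v_13(a) = 3 ≥ 1, so the series converges in ℤ_13 to 1/(1 − a) = 1/(1 − 217503) = -1/217502. Expand this rational in ℤ_13: compute digits iteratively via d_i = x_i mod 13, x_{i+1} = (x_i − d_i)/13. The first 6 digits are (1, 0, 0, 8, 7, 0).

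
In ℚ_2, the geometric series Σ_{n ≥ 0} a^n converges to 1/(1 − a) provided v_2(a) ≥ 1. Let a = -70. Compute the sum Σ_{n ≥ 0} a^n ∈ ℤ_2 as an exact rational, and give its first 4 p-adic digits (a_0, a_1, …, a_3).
Σ a^n = 1/(1 − a) = 1/71;  first 4 digits = (1, 1, 1, 0)

v_2(a) = 1 ≥ 1, so the series converges in ℤ_2 to 1/(1 − a) = 1/(1 − (-70)) = 1/71. Expand this rational in ℤ_2: compute digits iteratively via d_i = x_i mod 2, x_{i+1} = (x_i − d_i)/2. The first 4 digits are (1, 1, 1, 0).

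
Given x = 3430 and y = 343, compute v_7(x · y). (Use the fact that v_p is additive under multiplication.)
v_7(1176490) = 6

v_p(x) = 3 (factor: 3430 = 7^3 · 10); v_p(y) = 3 (factor: 343 = 7^3 · 1). Additivity: v_p(xy) = v_p(x) + v_p(y) = 3 + 3 = 6. (Direct check: xy = 1176490 = 7^6 · (10).)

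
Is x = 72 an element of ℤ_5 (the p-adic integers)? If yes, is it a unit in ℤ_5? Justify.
x ∈ ℤ_5^× (unit); v_5(x) = 0

ℤ_5 = {x ∈ ℚ_5 : v_5(x) ≥ 0} and ℤ_5^× = {x ∈ ℤ_5 : v_5(x) = 0}. Here v_5(72) = v_5(num) − v_5(den) = 0; compare against these criteria.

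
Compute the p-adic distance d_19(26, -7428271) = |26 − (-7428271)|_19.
d_19(26, -7428271) = 1/2476099

Step 1 — x − y = 26 − (-7428271) = 7428297. Step 2 — v_19(7428297) = 5 (factor: 7428297 = (19^5 · 3); the sign does not affect v_p). Step 3 — |x − y|_19 = 19^{-5} = 1/2476099.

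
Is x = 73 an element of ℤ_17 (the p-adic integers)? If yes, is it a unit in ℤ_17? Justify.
x ∈ ℤ_17^× (unit); v_17(x) = 0

ℤ_17 = {x ∈ ℚ_17 : v_17(x) ≥ 0} and ℤ_17^× = {x ∈ ℤ_17 : v_17(x) = 0}. Here v_17(73) = v_17(num) − v_17(den) = 0; compare against these criteria.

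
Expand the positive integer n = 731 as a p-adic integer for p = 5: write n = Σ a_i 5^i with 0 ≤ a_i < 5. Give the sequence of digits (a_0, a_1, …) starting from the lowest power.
(a_0, a_1, …) = (1, 1, 4, 0, 1)

Repeated division by 5 gives the digits low-to-high: 731 = 1 + 1·5^1 + 4·5^2 + 1·5^4. Digit sequence: (1, 1, 4, 0, 1).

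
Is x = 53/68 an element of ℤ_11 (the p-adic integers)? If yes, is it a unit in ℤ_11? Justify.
x ∈ ℤ_11^× (unit); v_11(x) = 0

ℤ_11 = {x ∈ ℚ_11 : v_11(x) ≥ 0} and ℤ_11^× = {x ∈ ℤ_11 : v_11(x) = 0}. Here v_11(53/68) = v_11(num) − v_11(den) = 0; compare against these criteria.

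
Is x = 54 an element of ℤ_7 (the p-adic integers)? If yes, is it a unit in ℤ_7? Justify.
x ∈ ℤ_7^× (unit); v_7(x) = 0

ℤ_7 = {x ∈ ℚ_7 : v_7(x) ≥ 0} and ℤ_7^× = {x ∈ ℤ_7 : v_7(x) = 0}. Here v_7(54) = v_7(num) − v_7(den) = 0; compare against these criteria.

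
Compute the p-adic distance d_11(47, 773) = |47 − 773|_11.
d_11(47, 773) = 1/121

Step 1 — x − y = 47 − 773 = -726. Step 2 — v_11(-726) = 2 (factor: -726 = −(11^2 · 6); the sign does not affect v_p). Step 3 — |x − y|_11 = 11^{-2} = 1/121.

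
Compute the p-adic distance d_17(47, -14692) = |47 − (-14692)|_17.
d_17(47, -14692) = 1/4913

Step 1 — x − y = 47 − (-14692) = 14739. Step 2 — v_17(14739) = 3 (factor: 14739 = (17^3 · 3); the sign does not affect v_p). Step 3 — |x − y|_17 = 17^{-3} = 1/4913.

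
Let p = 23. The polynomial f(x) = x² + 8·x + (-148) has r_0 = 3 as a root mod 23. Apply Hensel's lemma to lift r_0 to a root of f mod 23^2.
r_1 = 49 (mod 529)

Hensel: r_{i+1} = r_i − f(r_i)·(f′(r_i))^{-1} mod 23^{i+2}, f′(x) = 2x + 8. Iterate:
  r_0 = 3 (mod 23)
  r_1 = 49 (mod 529)
Final: r = 49 satisfies f(r) ≡ 0 mod 23^2.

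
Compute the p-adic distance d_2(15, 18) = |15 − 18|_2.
d_2(15, 18) = 1

Step 1 — x − y = 15 − 18 = -3. Step 2 — v_2(-3) = 0 (factor: -3 = −(2^0 · 3); the sign does not affect v_p). Step 3 — |x − y|_2 = 2^{0} = 1.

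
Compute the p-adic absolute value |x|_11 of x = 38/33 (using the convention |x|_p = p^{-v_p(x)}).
|38/33|_11 = 11

Step 1 — compute v_11(x) by factoring powers of 11 out of the numerator and denominator: v_11(38/33) = -1. Step 2 — apply |x|_p = p^{-v_p(x)} = 11^{1} = 11.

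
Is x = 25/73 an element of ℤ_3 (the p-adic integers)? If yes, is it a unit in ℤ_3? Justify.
x ∈ ℤ_3^× (unit); v_3(x) = 0

ℤ_3 = {x ∈ ℚ_3 : v_3(x) ≥ 0} and ℤ_3^× = {x ∈ ℤ_3 : v_3(x) = 0}. Here v_3(25/73) = v_3(num) − v_3(den) = 0; compare against these criteria.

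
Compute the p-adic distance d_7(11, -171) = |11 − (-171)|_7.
d_7(11, -171) = 1/7

Step 1 — x − y = 11 − (-171) = 182. Step 2 — v_7(182) = 1 (factor: 182 = (7^1 · 26); the sign does not affect v_p). Step 3 — |x − y|_7 = 7^{-1} = 1/7.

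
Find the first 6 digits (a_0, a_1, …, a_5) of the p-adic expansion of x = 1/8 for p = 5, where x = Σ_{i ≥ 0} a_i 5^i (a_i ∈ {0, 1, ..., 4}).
(a_0, …, a_5) = (2, 4, 1, 4, 1, 4)

v_5(1/8) = 0 (numerator and denominator both coprime to 5), so x ∈ ℤ_5^×. Compute digits iteratively via a_i = x_i mod 5, x_{i+1} = (x_i − a_i)/5, with x_0 = x:
  x_0 = 1/8;  a_0 = 2;  x_1 = (x_0 − 2)/5 = -3/8
  x_1 = -3/8;  a_1 = 4;  x_2 = (x_1 − 4)/5 = -7/8
  x_2 = -7/8;  a_2 = 1;  x_3 = (x_2 − 1)/5 = -3/8
  x_3 = -3/8;  a_3 = 4;  x_4 = (x_3 − 4)/5 = -7/8
  x_4 = -7/8;  a_4 = 1;  x_5 = (x_4 − 1)/5 = -3/8
  x_5 = -3/8;  a_5 = 4;  x_6 = (x_5 − 4)/5 = -7/8
Digits: (2, 4, 1, 4, 1, 4).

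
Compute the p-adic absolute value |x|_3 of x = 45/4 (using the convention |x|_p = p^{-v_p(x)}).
|45/4|_3 = 1/9

Step 1 — compute v_3(x) by factoring powers of 3 out of the numerator and denominator: v_3(45/4) = 2. Step 2 — apply |x|_p = p^{-v_p(x)} = 3^{-2} = 1/9.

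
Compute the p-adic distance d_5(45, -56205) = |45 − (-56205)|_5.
d_5(45, -56205) = 1/3125

Step 1 — x − y = 45 − (-56205) = 56250. Step 2 — v_5(56250) = 5 (factor: 56250 = (5^5 · 18); the sign does not affect v_p). Step 3 — |x − y|_5 = 5^{-5} = 1/3125.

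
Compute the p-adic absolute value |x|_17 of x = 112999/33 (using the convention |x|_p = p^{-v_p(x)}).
|112999/33|_17 = 1/4913

Step 1 — compute v_17(x) by factoring powers of 17 out of the numerator and denominator: v_17(112999/33) = 3. Step 2 — apply |x|_p = p^{-v_p(x)} = 17^{-3} = 1/4913.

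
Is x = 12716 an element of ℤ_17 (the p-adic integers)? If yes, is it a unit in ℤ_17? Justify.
x ∈ ℤ_17 but not a unit; v_17(x) = 2 > 0

ℤ_17 = {x ∈ ℚ_17 : v_17(x) ≥ 0} and ℤ_17^× = {x ∈ ℤ_17 : v_17(x) = 0}. Here v_17(12716) = v_17(num) − v_17(den) = 2; compare against these criteria.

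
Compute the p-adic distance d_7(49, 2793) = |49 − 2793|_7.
d_7(49, 2793) = 1/343

Step 1 — x − y = 49 − 2793 = -2744. Step 2 — v_7(-2744) = 3 (factor: -2744 = −(7^3 · 8); the sign does not affect v_p). Step 3 — |x − y|_7 = 7^{-3} = 1/343.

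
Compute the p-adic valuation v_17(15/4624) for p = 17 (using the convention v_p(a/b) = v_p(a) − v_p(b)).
v_17(15/4624) = -2

Factor powers of 17 from the numerator and denominator of the reduced fraction: 15 = 17^0 · 15 and 4624 = 17^2 · 16. Apply v_p(a/b) = v_p(a) − v_p(b): v_17(15/4624) = 0 − 2 = -2.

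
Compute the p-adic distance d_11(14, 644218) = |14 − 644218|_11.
d_11(14, 644218) = 1/161051

Step 1 — x − y = 14 − 644218 = -644204. Step 2 — v_11(-644204) = 5 (factor: -644204 = −(11^5 · 4); the sign does not affect v_p). Step 3 — |x − y|_11 = 11^{-5} = 1/161051.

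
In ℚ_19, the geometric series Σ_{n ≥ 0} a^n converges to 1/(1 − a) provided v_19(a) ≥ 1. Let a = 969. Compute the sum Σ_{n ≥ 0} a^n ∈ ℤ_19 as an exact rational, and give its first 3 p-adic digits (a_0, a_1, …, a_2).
Σ a^n = 1/(1 − a) = -1/968;  first 3 digits = (1, 13, 0)

v_19(a) = 1 ≥ 1, so the series converges in ℤ_19 to 1/(1 − a) = 1/(1 − 969) = -1/968. Expand this rational in ℤ_19: compute digits iteratively via d_i = x_i mod 19, x_{i+1} = (x_i − d_i)/19. The first 3 digits are (1, 13, 0).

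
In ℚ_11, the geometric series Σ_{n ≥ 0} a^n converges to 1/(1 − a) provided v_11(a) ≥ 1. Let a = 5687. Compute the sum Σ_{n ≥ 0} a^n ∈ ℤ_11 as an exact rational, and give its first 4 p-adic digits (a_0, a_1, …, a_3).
Σ a^n = 1/(1 − a) = -1/5686;  first 4 digits = (1, 0, 3, 4)

v_11(a) = 2 ≥ 1, so the series converges in ℤ_11 to 1/(1 − a) = 1/(1 − 5687) = -1/5686. Expand this rational in ℤ_11: compute digits iteratively via d_i = x_i mod 11, x_{i+1} = (x_i − d_i)/11. The first 4 digits are (1, 0, 3, 4).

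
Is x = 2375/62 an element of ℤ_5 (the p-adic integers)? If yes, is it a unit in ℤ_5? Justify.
x ∈ ℤ_5 but not a unit; v_5(x) = 3 > 0

ℤ_5 = {x ∈ ℚ_5 : v_5(x) ≥ 0} and ℤ_5^× = {x ∈ ℤ_5 : v_5(x) = 0}. Here v_5(2375/62) = v_5(num) − v_5(den) = 3; compare against these criteria.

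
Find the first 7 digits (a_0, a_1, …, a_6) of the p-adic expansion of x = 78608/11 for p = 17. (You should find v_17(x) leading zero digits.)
(a_0, …, a_6) = (0, 0, 0, 3, 3, 6, 12)

v_17(78608/11) = 3, so a_0 = ... = a_2 = 0. Factor out: x = 17^3 · u with u = 16/11 a unit in ℤ_17. Expand u iteratively via a_{v+i} = u_i mod 17, u_{i+1} = (u_i − a_{v+i})/17:
  u_0 = 16/11;  a_3 = 3;  u_1 = (u_0 − 3)/17 = -1/11
  u_1 = -1/11;  a_4 = 3;  u_2 = (u_1 − 3)/17 = -2/11
  u_2 = -2/11;  a_5 = 6;  u_3 = (u_2 − 6)/17 = -4/11
  u_3 = -4/11;  a_6 = 12;  u_4 = (u_3 − 12)/17 = -8/11
Digits: (0, 0, 0, 3, 3, 6, 12).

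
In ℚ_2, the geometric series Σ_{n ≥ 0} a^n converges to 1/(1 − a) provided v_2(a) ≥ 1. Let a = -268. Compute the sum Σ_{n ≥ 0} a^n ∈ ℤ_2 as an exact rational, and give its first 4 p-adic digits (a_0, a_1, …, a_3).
Σ a^n = 1/(1 − a) = 1/269;  first 4 digits = (1, 0, 1, 0)

v_2(a) = 2 ≥ 1, so the series converges in ℤ_2 to 1/(1 − a) = 1/(1 − (-268)) = 1/269. Expand this rational in ℤ_2: compute digits iteratively via d_i = x_i mod 2, x_{i+1} = (x_i − d_i)/2. The first 4 digits are (1, 0, 1, 0).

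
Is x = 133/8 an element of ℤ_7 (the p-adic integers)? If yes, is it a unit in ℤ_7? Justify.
x ∈ ℤ_7 but not a unit; v_7(x) = 1 > 0

ℤ_7 = {x ∈ ℚ_7 : v_7(x) ≥ 0} and ℤ_7^× = {x ∈ ℤ_7 : v_7(x) = 0}. Here v_7(133/8) = v_7(num) − v_7(den) = 1; compare against these criteria.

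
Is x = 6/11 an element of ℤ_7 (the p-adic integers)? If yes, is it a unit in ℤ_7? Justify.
x ∈ ℤ_7^× (unit); v_7(x) = 0

ℤ_7 = {x ∈ ℚ_7 : v_7(x) ≥ 0} and ℤ_7^× = {x ∈ ℤ_7 : v_7(x) = 0}. Here v_7(6/11) = v_7(num) − v_7(den) = 0; compare against these criteria.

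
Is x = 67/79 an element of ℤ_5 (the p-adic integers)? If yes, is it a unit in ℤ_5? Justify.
x ∈ ℤ_5^× (unit); v_5(x) = 0

ℤ_5 = {x ∈ ℚ_5 : v_5(x) ≥ 0} and ℤ_5^× = {x ∈ ℤ_5 : v_5(x) = 0}. Here v_5(67/79) = v_5(num) − v_5(den) = 0; compare against these criteria.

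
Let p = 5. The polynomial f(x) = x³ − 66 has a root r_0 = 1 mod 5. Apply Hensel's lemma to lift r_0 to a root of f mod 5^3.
r_2 = 81 (mod 125)

Hensel: r_{i+1} = r_i − f(r_i)/f′(r_i) mod 5^{i+2}, where f′(x) = 3x². Iterate:
  r_0 = 1 (mod 5)
  r_1 = 6 (mod 25)
  r_2 = 81 (mod 125)
Final: r = 81 with f(r) ≡ 0 mod 5^3.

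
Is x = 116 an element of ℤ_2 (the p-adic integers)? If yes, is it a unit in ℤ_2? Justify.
x ∈ ℤ_2 but not a unit; v_2(x) = 2 > 0

ℤ_2 = {x ∈ ℚ_2 : v_2(x) ≥ 0} and ℤ_2^× = {x ∈ ℤ_2 : v_2(x) = 0}. Here v_2(116) = v_2(num) − v_2(den) = 2; compare against these criteria.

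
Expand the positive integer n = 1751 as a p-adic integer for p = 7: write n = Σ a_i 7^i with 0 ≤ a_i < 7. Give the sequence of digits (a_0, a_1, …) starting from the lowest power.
(a_0, a_1, …) = (1, 5, 0, 5)

Repeated division by 7 gives the digits low-to-high: 1751 = 1 + 5·7^1 + 5·7^3. Digit sequence: (1, 5, 0, 5).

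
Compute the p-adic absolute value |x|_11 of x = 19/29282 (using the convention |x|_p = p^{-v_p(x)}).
|19/29282|_11 = 14641

Step 1 — compute v_11(x) by factoring powers of 11 out of the numerator and denominator: v_11(19/29282) = -4. Step 2 — apply |x|_p = p^{-v_p(x)} = 11^{4} = 14641.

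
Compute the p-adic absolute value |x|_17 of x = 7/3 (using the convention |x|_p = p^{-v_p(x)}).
|7/3|_17 = 1

Step 1 — compute v_17(x) by factoring powers of 17 out of the numerator and denominator: v_17(7/3) = 0. Step 2 — apply |x|_p = p^{-v_p(x)} = 17^{0} = 1.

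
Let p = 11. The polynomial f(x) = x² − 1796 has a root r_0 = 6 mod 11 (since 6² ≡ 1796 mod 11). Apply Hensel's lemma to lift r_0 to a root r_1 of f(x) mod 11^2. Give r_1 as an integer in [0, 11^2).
r_1 = 72 (mod 121)

Hensel's recurrence: r_{i+1} = r_i − f(r_i)·(f′(r_i))^{-1} mod 11^{i+2}, with f′(x) = 2x. Iterate:
  r_0 = 6 (mod 11)
  r_1 = 72 (mod 121)
Final: r_1 = 72, and one checks f(r_1) ≡ 0 mod 11^2.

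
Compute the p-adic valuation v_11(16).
v_11(16) = 0

v_11(n) is the largest exponent k such that 11^k divides n. Factor out: 16 = 11^0 · 16. (Sign doesn't affect v_p.) So v_11(16) = 0.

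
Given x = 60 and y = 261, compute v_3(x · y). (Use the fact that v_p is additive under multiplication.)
v_3(15660) = 3

v_p(x) = 1 (factor: 60 = 3^1 · 20); v_p(y) = 2 (factor: 261 = 3^2 · 29). Additivity: v_p(xy) = v_p(x) + v_p(y) = 1 + 2 = 3. (Direct check: xy = 15660 = 3^3 · (580).)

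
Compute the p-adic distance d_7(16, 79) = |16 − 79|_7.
d_7(16, 79) = 1/7

Step 1 — x − y = 16 − 79 = -63. Step 2 — v_7(-63) = 1 (factor: -63 = −(7^1 · 9); the sign does not affect v_p). Step 3 — |x − y|_7 = 7^{-1} = 1/7.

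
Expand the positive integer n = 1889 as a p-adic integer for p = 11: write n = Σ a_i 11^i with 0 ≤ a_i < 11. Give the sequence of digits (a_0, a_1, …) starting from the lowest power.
(a_0, a_1, …) = (8, 6, 4, 1)

Repeated division by 11 gives the digits low-to-high: 1889 = 8 + 6·11^1 + 4·11^2 + 1·11^3. Digit sequence: (8, 6, 4, 1).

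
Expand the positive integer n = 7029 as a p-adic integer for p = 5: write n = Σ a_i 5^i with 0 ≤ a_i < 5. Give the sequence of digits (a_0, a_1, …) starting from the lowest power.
(a_0, a_1, …) = (4, 0, 1, 1, 1, 2)

Repeated division by 5 gives the digits low-to-high: 7029 = 4 + 1·5^2 + 1·5^3 + 1·5^4 + 2·5^5. Digit sequence: (4, 0, 1, 1, 1, 2).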